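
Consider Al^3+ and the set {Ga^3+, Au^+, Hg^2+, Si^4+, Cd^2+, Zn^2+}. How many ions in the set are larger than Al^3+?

First list Z and electron count for each: Si^4+ (Z=14, 10 e⁻), Al^3+ (Z=13, 10 e⁻), Ga^3+ (Z=31, 28 e⁻), Zn^2+ (Z=30, 28 e⁻), Cd^2+ (Z=48, 46 e⁻), Hg^2+ (Z=80, 78 e⁻), Au^+ (Z=79, 78 e⁻). Si^4+ < Al^3+ (both 10 e⁻, Z=14>13); Al^3+ < Ga^3+ (same group, 1 shell fewer); Ga^3+ < Zn^2+ (both 28 e⁻, Z=31>30); Zn^2+ < Cd^2+ (same group, period 4 vs 5); Cd^2+ < Hg^2+ (same group, period 5 vs 6); Hg^2+ < Au^+ (isoelectronic, higher Z=80 is smaller).
Placing each against Al^3+: smaller — Si^4+; larger — Ga^3+, Zn^2+, Cd^2+, Hg^2+, Au^+. So 5 are larger.

5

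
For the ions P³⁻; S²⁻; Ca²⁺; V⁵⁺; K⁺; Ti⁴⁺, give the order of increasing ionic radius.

Each ion has 18 electrons. The ranking follows nuclear charge in reverse — greater Z gives a smaller radius. V⁵⁺ (Z=23), Ti⁴⁺ (Z=22), Ca²⁺ (Z=20), K⁺ (Z=19), S²⁻ (Z=16), P³⁻ (Z=15).

V⁵⁺ < Ti⁴⁺ < Ca²⁺ < K⁺ < S²⁻ < P³⁻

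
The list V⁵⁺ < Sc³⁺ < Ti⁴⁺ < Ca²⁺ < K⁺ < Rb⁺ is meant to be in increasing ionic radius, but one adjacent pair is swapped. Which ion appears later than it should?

Scanning neighbour by neighbour, only Sc³⁺/Ti⁴⁺ violates a trend: Ti⁴⁺ and Sc³⁺ share 18 electrons; the higher nuclear charge on Ti (Z=22) contracts it more, so Ti⁴⁺ < Sc³⁺. That makes Ti⁴⁺ the one sitting a position late relative to where it belongs.

Ti⁴⁺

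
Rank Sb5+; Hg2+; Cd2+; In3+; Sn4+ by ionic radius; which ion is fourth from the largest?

Sn4+

Sb5+: 46 e⁻, Z=51, Sn4+: 46 e⁻, Z=50, In3+: 46 e⁻, Z=49, Cd2+: 46 e⁻, Z=48, Hg2+: 78 e⁻, Z=80. Sb5+ < Sn4+ (both 46 e⁻, Z=51>50); Sn4+ < In3+ (both 46 e⁻, Z=50>49); In3+ < Cd2+ (isoelectronic, higher Z=49 is smaller); Cd2+ < Hg2+ (same group, period 5 vs 6).
That gives Sb5+ < Sn4+ < In3+ < Cd2+ < Hg2+. From the largest end, number 4 is Sn4+.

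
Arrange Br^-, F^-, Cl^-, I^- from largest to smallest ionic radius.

I^- > Br^- > Cl^- > F^-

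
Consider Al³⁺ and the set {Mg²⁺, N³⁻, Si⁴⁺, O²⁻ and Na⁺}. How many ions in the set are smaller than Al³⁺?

1

Each ion has 10 electrons. The ranking follows nuclear charge in reverse — greater Z gives a smaller radius. Si⁴⁺ (Z=14), Al³⁺ (Z=13), Mg²⁺ (Z=12), Na⁺ (Z=11), O²⁻ (Z=8), N³⁻ (Z=7).
Ordering all of them (including Al³⁺) by radius gives Si⁴⁺ < Al³⁺ < Mg²⁺ < Na⁺ < O²⁻ < N³⁻. So 1 is smaller.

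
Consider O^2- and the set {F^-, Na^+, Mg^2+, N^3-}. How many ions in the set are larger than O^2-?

Each ion has 10 electrons. The ranking follows nuclear charge in reverse — greater Z gives a smaller radius. Mg^2+ (Z=12), Na^+ (Z=11), F^- (Z=9), O^2- (Z=8), N^3- (Z=7).
Relative to O^2-, the ions that are larger are N^3-. So 1 is larger.

1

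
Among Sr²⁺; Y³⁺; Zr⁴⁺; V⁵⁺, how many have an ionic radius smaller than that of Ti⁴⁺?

Tabulating Z and e⁻: V⁵⁺ has 18 e⁻ (Z=23), Ti⁴⁺ has 18 e⁻ (Z=22), Zr⁴⁺ has 36 e⁻ (Z=40), Y³⁺ has 36 e⁻ (Z=39), Sr²⁺ has 36 e⁻ (Z=38). V⁵⁺ < Ti⁴⁺ (isoelectronic, higher Z=23 is smaller); Ti⁴⁺ < Zr⁴⁺ (same group, 1 shell fewer); Zr⁴⁺ < Y³⁺ (isoelectronic, higher Z=40 is smaller); Y³⁺ < Sr²⁺ (isoelectronic, higher Z=39 is smaller).
Relative to Ti⁴⁺, the ions that are smaller are V⁵⁺. So 1 is smaller.

1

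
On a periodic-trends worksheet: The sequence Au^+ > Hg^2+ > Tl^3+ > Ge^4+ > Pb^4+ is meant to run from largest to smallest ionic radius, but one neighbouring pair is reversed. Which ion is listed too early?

Compare adjacent ions: Ge^4+ and Pb^4+ are in one column with the same charge; the lighter period-4 ion has 2 fewer shells and is smaller — yet in this decreasing list Ge^4+ sits before Pb^4+. Nothing else is reversed, so Ge^4+ should move one place to the right.

Ge^4+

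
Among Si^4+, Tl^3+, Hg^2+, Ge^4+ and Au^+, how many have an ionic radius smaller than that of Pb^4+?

2

Electron counts and nuclear charges: Si^4+ has 10 e⁻ (Z=14), Ge^4+ has 28 e⁻ (Z=32), Pb^4+ has 78 e⁻ (Z=82), Tl^3+ has 78 e⁻ (Z=81), Hg^2+ has 78 e⁻ (Z=80), Au^+ has 78 e⁻ (Z=79). Si^4+ < Ge^4+ (same group, 1 shell fewer); Ge^4+ < Pb^4+ (same group, period 4 vs 6); Pb^4+ < Tl^3+ (both 78 e⁻, Z=82>81); Tl^3+ < Hg^2+ (isoelectronic, higher Z=81 is smaller); Hg^2+ < Au^+ (isoelectronic, higher Z=80 is smaller).
Relative to Pb^4+, the ions that are smaller are Si^4+, Ge^4+. Count: 2.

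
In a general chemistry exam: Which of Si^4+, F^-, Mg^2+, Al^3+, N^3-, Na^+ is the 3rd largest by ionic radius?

Na^+

All of these have 10 electrons (isoelectronic). With the same electron cloud, the ion with the most protons pulls it in tightest. Nuclear charges: Si^4+ (Z=14), Al^3+ (Z=13), Mg^2+ (Z=12), Na^+ (Z=11), F^- (Z=9), N^3- (Z=7). Highest Z is smallest.
Ordering: Si^4+ < Al^3+ < Mg^2+ < Na^+ < F^- < N^3-. The 3rd largest is Na^+.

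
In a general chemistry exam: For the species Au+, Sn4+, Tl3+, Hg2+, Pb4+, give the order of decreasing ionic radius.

Sn4+ (Z=50, 46 e⁻), Pb4+ (Z=82, 78 e⁻), Tl3+ (Z=81, 78 e⁻), Hg2+ (Z=80, 78 e⁻), Au+ (Z=79, 78 e⁻). Sn4+ < Pb4+ (same group, period 5 vs 6); Pb4+ < Tl3+ (both 78 e⁻, Z=82>81); Tl3+ < Hg2+ (both 78 e⁻, Z=81>80); Hg2+ < Au+ (isoelectronic, higher Z=80 is smaller).

Au+ > Hg2+ > Tl3+ > Pb4+ > Sn4+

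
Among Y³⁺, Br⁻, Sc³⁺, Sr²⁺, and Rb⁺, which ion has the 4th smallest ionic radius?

Work out protons and electrons: Sc³⁺: 18 e⁻, Z=21, Y³⁺: 36 e⁻, Z=39, Sr²⁺: 36 e⁻, Z=38, Rb⁺: 36 e⁻, Z=37, Br⁻: 36 e⁻, Z=35. Sc³⁺ < Y³⁺ (same group, period 4 vs 5); Y³⁺ < Sr²⁺ (isoelectronic, higher Z=39 is smaller); Sr²⁺ < Rb⁺ (both 36 e⁻, Z=38>37); Rb⁺ < Br⁻ (isoelectronic, higher Z=37 is smaller).
So the order is Sc³⁺ < Y³⁺ < Sr²⁺ < Rb⁺ < Br⁻; the 4th-smallest ion is Rb⁺.

Rb⁺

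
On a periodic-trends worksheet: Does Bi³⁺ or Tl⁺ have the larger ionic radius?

All of these have 80 electrons (isoelectronic). With the same electron cloud, the ion with the most protons pulls it in tightest. Nuclear charges: Bi³⁺ (Z=83), Tl⁺ (Z=81). Highest Z is smallest.

Tl⁺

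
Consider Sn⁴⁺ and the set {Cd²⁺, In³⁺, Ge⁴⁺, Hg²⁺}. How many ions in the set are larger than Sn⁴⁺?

3

First list Z and electron count for each: Ge⁴⁺ (Z=32, 28 e⁻), Sn⁴⁺ (Z=50, 46 e⁻), In³⁺ (Z=49, 46 e⁻), Cd²⁺ (Z=48, 46 e⁻), Hg²⁺ (Z=80, 78 e⁻). Ge⁴⁺ < Sn⁴⁺ (same group, period 4 vs 5); Sn⁴⁺ < In³⁺ (both 46 e⁻, Z=50>49); In³⁺ < Cd²⁺ (both 46 e⁻, Z=49>48); Cd²⁺ < Hg²⁺ (same group, period 5 vs 6).
Ordering all of them (including Sn⁴⁺) by radius gives Ge⁴⁺ < Sn⁴⁺ < In³⁺ < Cd²⁺ < Hg²⁺. Count: 3.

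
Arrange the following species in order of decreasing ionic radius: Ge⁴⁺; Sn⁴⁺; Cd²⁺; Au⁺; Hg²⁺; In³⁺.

Tabulating Z and e⁻: Ge⁴⁺: 28 e⁻, Z=32, Sn⁴⁺: 46 e⁻, Z=50, In³⁺: 46 e⁻, Z=49, Cd²⁺: 46 e⁻, Z=48, Hg²⁺: 78 e⁻, Z=80, Au⁺: 78 e⁻, Z=79. Ge⁴⁺ < Sn⁴⁺ (same group, period 4 vs 5); Sn⁴⁺ < In³⁺ (both 46 e⁻, Z=50>49); In³⁺ < Cd²⁺ (isoelectronic, higher Z=49 is smaller); Cd²⁺ < Hg²⁺ (same group, 1 shell fewer); Hg²⁺ < Au⁺ (isoelectronic, higher Z=80 is smaller).

Au⁺ > Hg²⁺ > Cd²⁺ > In³⁺ > Sn⁴⁺ > Ge⁴⁺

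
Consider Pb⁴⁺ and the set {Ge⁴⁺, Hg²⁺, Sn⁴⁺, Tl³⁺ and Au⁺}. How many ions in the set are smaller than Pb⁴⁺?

Electron counts and nuclear charges: Ge⁴⁺ has 28 e⁻ (Z=32), Sn⁴⁺ has 46 e⁻ (Z=50), Pb⁴⁺ has 78 e⁻ (Z=82), Tl³⁺ has 78 e⁻ (Z=81), Hg²⁺ has 78 e⁻ (Z=80), Au⁺ has 78 e⁻ (Z=79). Ge⁴⁺ < Sn⁴⁺ (same group, period 4 vs 5); Sn⁴⁺ < Pb⁴⁺ (same group, 1 shell fewer); Pb⁴⁺ < Tl³⁺ (both 78 e⁻, Z=82>81); Tl³⁺ < Hg²⁺ (isoelectronic, higher Z=81 is smaller); Hg²⁺ < Au⁺ (both 78 e⁻, Z=80>79).
Overall: Ge⁴⁺ < Sn⁴⁺ < Pb⁴⁺ < Tl³⁺ < Hg²⁺ < Au⁺. Pb⁴⁺ has 2 below it and 3 above. That's 2.

2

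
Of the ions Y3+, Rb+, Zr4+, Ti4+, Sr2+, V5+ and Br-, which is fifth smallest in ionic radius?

Sr2+

Tabulating Z and e⁻: V5+: 18 e⁻, Z=23, Ti4+: 18 e⁻, Z=22, Zr4+: 36 e⁻, Z=40, Y3+: 36 e⁻, Z=39, Sr2+: 36 e⁻, Z=38, Rb+: 36 e⁻, Z=37, Br-: 36 e⁻, Z=35. V5+ < Ti4+ (isoelectronic, higher Z=23 is smaller); Ti4+ < Zr4+ (same group, period 4 vs 5); Zr4+ < Y3+ (isoelectronic, higher Z=40 is smaller); Y3+ < Sr2+ (both 36 e⁻, Z=39>38); Sr2+ < Rb+ (isoelectronic, higher Z=38 is smaller); Rb+ < Br- (isoelectronic, higher Z=37 is smaller).
Ordering: V5+ < Ti4+ < Zr4+ < Y3+ < Sr2+ < Rb+ < Br-. The fifth smallest is Sr2+.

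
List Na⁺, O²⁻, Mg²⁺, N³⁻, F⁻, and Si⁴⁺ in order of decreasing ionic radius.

N³⁻ > O²⁻ > F⁻ > Na⁺ > Mg²⁺ > Si⁴⁺

Each ion has 10 electrons. The ranking follows nuclear charge in reverse — greater Z gives a smaller radius. Si⁴⁺ (Z=14), Mg²⁺ (Z=12), Na⁺ (Z=11), F⁻ (Z=9), O²⁻ (Z=8), N³⁻ (Z=7).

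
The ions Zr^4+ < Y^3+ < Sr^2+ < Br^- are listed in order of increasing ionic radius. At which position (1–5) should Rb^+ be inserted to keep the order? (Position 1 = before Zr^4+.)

4

Each ion has 36 electrons. The ranking follows nuclear charge in reverse — greater Z gives a smaller radius. Zr^4+ (Z=40), Y^3+ (Z=39), Sr^2+ (Z=38), Rb^+ (Z=37), Br^- (Z=35).
The complete sequence is Zr^4+ < Y^3+ < Sr^2+ < Rb^+ < Br^-. Rb^+ sits at position 4.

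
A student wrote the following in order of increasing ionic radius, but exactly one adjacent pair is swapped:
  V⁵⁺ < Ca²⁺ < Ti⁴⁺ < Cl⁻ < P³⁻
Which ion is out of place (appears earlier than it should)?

Ca²⁺

Scanning neighbour by neighbour, only Ca²⁺/Ti⁴⁺ violates a trend: both have 18 electrons but Z(Ti)=22 > Z(Ca)=20, so Ti⁴⁺ should be the smaller of the two. That makes Ca²⁺ the one sitting a position early relative to where it belongs.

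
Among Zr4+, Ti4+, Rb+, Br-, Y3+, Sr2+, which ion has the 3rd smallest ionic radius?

Tabulating Z and e⁻: Ti4+ (Z=22, 18 e⁻), Zr4+ (Z=40, 36 e⁻), Y3+ (Z=39, 36 e⁻), Sr2+ (Z=38, 36 e⁻), Rb+ (Z=37, 36 e⁻), Br- (Z=35, 36 e⁻). Ti4+ < Zr4+ (same group, period 4 vs 5); Zr4+ < Y3+ (isoelectronic, higher Z=40 is smaller); Y3+ < Sr2+ (both 36 e⁻, Z=39>38); Sr2+ < Rb+ (isoelectronic, higher Z=38 is smaller); Rb+ < Br- (both 36 e⁻, Z=37>35).
Full ascending order: Ti4+ < Zr4+ < Y3+ < Sr2+ < Rb+ < Br-. Counting from the smallest, position 3 is Y3+.

Y3+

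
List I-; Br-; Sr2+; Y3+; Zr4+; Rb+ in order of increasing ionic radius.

Zr4+ < Y3+ < Sr2+ < Rb+ < Br- < I-

First list Z and electron count for each: Zr4+ has 36 e⁻ (Z=40), Y3+ has 36 e⁻ (Z=39), Sr2+ has 36 e⁻ (Z=38), Rb+ has 36 e⁻ (Z=37), Br- has 36 e⁻ (Z=35), I- has 54 e⁻ (Z=53). Zr4+ < Y3+ (both 36 e⁻, Z=40>39); Y3+ < Sr2+ (both 36 e⁻, Z=39>38); Sr2+ < Rb+ (isoelectronic, higher Z=38 is smaller); Rb+ < Br- (isoelectronic, higher Z=37 is smaller); Br- < I- (same group, 1 shell fewer).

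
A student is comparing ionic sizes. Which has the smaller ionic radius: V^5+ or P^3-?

V^5+

All of these have 18 electrons (isoelectronic). With the same electron cloud, the ion with the most protons pulls it in tightest. Nuclear charges: V^5+ (Z=23), P^3- (Z=15). Highest Z is smallest.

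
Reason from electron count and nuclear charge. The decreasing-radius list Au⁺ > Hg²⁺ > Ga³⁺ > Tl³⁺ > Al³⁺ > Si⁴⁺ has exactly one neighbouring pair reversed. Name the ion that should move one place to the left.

Tl³⁺

Check each adjacent pair. Ga³⁺ and Tl³⁺ are reversed: both in group 13 with the same charge; Ga³⁺ (period 4) has the smaller radius. No other neighbouring pair contradicts the periodic trends, so Tl³⁺ is the ion listed too late.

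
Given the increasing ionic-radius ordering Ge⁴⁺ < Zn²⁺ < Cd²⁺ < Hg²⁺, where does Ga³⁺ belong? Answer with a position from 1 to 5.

Electron counts and nuclear charges: Ge⁴⁺ has 28 e⁻ (Z=32), Ga³⁺ has 28 e⁻ (Z=31), Zn²⁺ has 28 e⁻ (Z=30), Cd²⁺ has 46 e⁻ (Z=48), Hg²⁺ has 78 e⁻ (Z=80). Ge⁴⁺ < Ga³⁺ (isoelectronic, higher Z=32 is smaller); Ga³⁺ < Zn²⁺ (isoelectronic, higher Z=31 is smaller); Zn²⁺ < Cd²⁺ (same group, 1 shell fewer); Cd²⁺ < Hg²⁺ (same group, period 5 vs 6).
With Ga³⁺ included the full order is Ge⁴⁺ < Ga³⁺ < Zn²⁺ < Cd²⁺ < Hg²⁺, so it takes position 2.

2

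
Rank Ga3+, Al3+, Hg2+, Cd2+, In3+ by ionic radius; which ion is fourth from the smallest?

Al3+ (Z=13, 10 e⁻), Ga3+ (Z=31, 28 e⁻), In3+ (Z=49, 46 e⁻), Cd2+ (Z=48, 46 e⁻), Hg2+ (Z=80, 78 e⁻). Al3+ < Ga3+ (same group, period 3 vs 4); Ga3+ < In3+ (same group, 1 shell fewer); In3+ < Cd2+ (both 46 e⁻, Z=49>48); Cd2+ < Hg2+ (same group, 1 shell fewer).
Full ascending order: Al3+ < Ga3+ < In3+ < Cd2+ < Hg2+. Counting from the smallest, position 4 is Cd2+.

Cd2+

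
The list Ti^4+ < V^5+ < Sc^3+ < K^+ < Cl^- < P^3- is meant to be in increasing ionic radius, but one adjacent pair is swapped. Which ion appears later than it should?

V^5+

Compare adjacent ions: both have 18 electrons but Z(V)=23 > Z(Ti)=22, so V^5+ should be the smaller of the two — yet in this increasing list Ti^4+ sits before V^5+. Nothing else is reversed, so V^5+ should move one place to the left.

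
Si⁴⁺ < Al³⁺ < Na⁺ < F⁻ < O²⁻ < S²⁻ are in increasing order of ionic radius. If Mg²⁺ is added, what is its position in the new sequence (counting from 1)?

Electron counts and nuclear charges: Si⁴⁺ (Z=14, 10 e⁻), Al³⁺ (Z=13, 10 e⁻), Mg²⁺ (Z=12, 10 e⁻), Na⁺ (Z=11, 10 e⁻), F⁻ (Z=9, 10 e⁻), O²⁻ (Z=8, 10 e⁻), S²⁻ (Z=16, 18 e⁻). Si⁴⁺ < Al³⁺ (isoelectronic, higher Z=14 is smaller); Al³⁺ < Mg²⁺ (isoelectronic, higher Z=13 is smaller); Mg²⁺ < Na⁺ (isoelectronic, higher Z=12 is smaller); Na⁺ < F⁻ (both 10 e⁻, Z=11>9); F⁻ < O²⁻ (both 10 e⁻, Z=9>8); O²⁻ < S²⁻ (same group, 1 shell fewer).
Putting Mg²⁺ in gives Si⁴⁺ < Al³⁺ < Mg²⁺ < Na⁺ < F⁻ < O²⁻ < S²⁻; it lands at slot 3.

3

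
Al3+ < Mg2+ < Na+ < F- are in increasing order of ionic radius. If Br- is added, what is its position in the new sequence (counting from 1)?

5

First list Z and electron count for each: Al3+ has 10 e⁻ (Z=13), Mg2+ has 10 e⁻ (Z=12), Na+ has 10 e⁻ (Z=11), F- has 10 e⁻ (Z=9), Br- has 36 e⁻ (Z=35). Al3+ < Mg2+ (both 10 e⁻, Z=13>12); Mg2+ < Na+ (isoelectronic, higher Z=12 is smaller); Na+ < F- (isoelectronic, higher Z=11 is smaller); F- < Br- (same group, period 2 vs 4).
Putting Br- in gives Al3+ < Mg2+ < Na+ < F- < Br-; it lands at slot 5.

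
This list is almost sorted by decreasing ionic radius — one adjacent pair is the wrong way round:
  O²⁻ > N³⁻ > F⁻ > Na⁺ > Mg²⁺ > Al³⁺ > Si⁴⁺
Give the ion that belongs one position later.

Compare adjacent ions: both have 10 electrons but Z(O)=8 > Z(N)=7, so O²⁻ should be the smaller of the two — yet in this decreasing list O²⁻ sits before N³⁻. Nothing else is reversed, so O²⁻ should move one place to the right.

O²⁻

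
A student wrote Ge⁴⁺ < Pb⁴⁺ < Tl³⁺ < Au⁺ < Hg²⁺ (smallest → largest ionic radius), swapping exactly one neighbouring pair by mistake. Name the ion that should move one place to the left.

The pair Au⁺, Hg²⁺ is the wrong way round — they are isoelectronic (78 e⁻) and Hg has more protons than Au (80 vs 79), making Hg²⁺ smaller. All other adjacent pairs agree with periodic trends, so Hg²⁺ is the misplaced ion.

Hg²⁺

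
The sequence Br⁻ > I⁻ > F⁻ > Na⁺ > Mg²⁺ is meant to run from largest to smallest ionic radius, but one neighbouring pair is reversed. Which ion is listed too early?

Br⁻

The pair Br⁻, I⁻ is the wrong way round — same group and charge — period 4 sits above period 5, so Br⁻ is smaller. All other adjacent pairs agree with periodic trends, so Br⁻ is the misplaced ion.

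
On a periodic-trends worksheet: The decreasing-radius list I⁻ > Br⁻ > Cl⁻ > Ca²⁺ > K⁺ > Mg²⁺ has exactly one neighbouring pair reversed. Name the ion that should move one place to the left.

K⁺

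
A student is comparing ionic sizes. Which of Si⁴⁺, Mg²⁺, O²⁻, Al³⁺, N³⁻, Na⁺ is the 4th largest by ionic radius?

Mg²⁺

All of these have 10 electrons (isoelectronic). With the same electron cloud, the ion with the most protons pulls it in tightest. Nuclear charges: Si⁴⁺ (Z=14), Al³⁺ (Z=13), Mg²⁺ (Z=12), Na⁺ (Z=11), O²⁻ (Z=8), N³⁻ (Z=7). Highest Z is smallest.
So the order is Si⁴⁺ < Al³⁺ < Mg²⁺ < Na⁺ < O²⁻ < N³⁻; the 4th-largest ion is Mg²⁺.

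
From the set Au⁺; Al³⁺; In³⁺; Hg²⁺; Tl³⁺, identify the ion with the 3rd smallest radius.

Tl³⁺

First list Z and electron count for each: Al³⁺ (Z=13, 10 e⁻), In³⁺ (Z=49, 46 e⁻), Tl³⁺ (Z=81, 78 e⁻), Hg²⁺ (Z=80, 78 e⁻), Au⁺ (Z=79, 78 e⁻). Al³⁺ < In³⁺ (same group, 2 shells fewer); In³⁺ < Tl³⁺ (same group, period 5 vs 6); Tl³⁺ < Hg²⁺ (both 78 e⁻, Z=81>80); Hg²⁺ < Au⁺ (both 78 e⁻, Z=80>79).
Ordering: Al³⁺ < In³⁺ < Tl³⁺ < Hg²⁺ < Au⁺. The 3rd smallest is Tl³⁺.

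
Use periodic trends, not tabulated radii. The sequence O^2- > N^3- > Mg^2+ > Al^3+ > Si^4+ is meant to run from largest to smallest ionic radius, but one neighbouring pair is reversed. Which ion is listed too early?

O^2-

Scanning neighbour by neighbour, only O^2-/N^3- violates a trend: they are isoelectronic (10 e⁻) and O has more protons than N (8 vs 7), making O^2- smaller. That makes O^2- the one sitting a position early relative to where it belongs.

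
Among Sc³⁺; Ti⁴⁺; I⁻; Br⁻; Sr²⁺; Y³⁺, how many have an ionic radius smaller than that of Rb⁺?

Work out protons and electrons: Ti⁴⁺: 18 e⁻, Z=22, Sc³⁺: 18 e⁻, Z=21, Y³⁺: 36 e⁻, Z=39, Sr²⁺: 36 e⁻, Z=38, Rb⁺: 36 e⁻, Z=37, Br⁻: 36 e⁻, Z=35, I⁻: 54 e⁻, Z=53. Ti⁴⁺ < Sc³⁺ (isoelectronic, higher Z=22 is smaller); Sc³⁺ < Y³⁺ (same group, 1 shell fewer); Y³⁺ < Sr²⁺ (isoelectronic, higher Z=39 is smaller); Sr²⁺ < Rb⁺ (both 36 e⁻, Z=38>37); Rb⁺ < Br⁻ (isoelectronic, higher Z=37 is smaller); Br⁻ < I⁻ (same group, period 4 vs 5).
Overall: Ti⁴⁺ < Sc³⁺ < Y³⁺ < Sr²⁺ < Rb⁺ < Br⁻ < I⁻. Rb⁺ has 4 below it and 2 above. Count: 4.

4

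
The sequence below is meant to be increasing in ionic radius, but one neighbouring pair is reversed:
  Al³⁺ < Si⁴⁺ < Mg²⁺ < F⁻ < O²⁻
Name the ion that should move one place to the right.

The pair Al³⁺, Si⁴⁺ is the wrong way round — Si⁴⁺ and Al³⁺ share 10 electrons; the higher nuclear charge on Si (Z=14) contracts it more, so Si⁴⁺ < Al³⁺. All other adjacent pairs agree with periodic trends, so Al³⁺ is the misplaced ion.

Al³⁺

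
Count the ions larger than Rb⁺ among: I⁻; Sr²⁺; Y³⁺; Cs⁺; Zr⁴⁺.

2

Zr⁴⁺ has 36 e⁻ (Z=40), Y³⁺ has 36 e⁻ (Z=39), Sr²⁺ has 36 e⁻ (Z=38), Rb⁺ has 36 e⁻ (Z=37), Cs⁺ has 54 e⁻ (Z=55), I⁻ has 54 e⁻ (Z=53). Zr⁴⁺ < Y³⁺ (both 36 e⁻, Z=40>39); Y³⁺ < Sr²⁺ (both 36 e⁻, Z=39>38); Sr²⁺ < Rb⁺ (isoelectronic, higher Z=38 is smaller); Rb⁺ < Cs⁺ (same group, period 5 vs 6); Cs⁺ < I⁻ (isoelectronic, higher Z=55 is smaller).
Relative to Rb⁺, the ions that are larger are Cs⁺, I⁻. So 2 are larger.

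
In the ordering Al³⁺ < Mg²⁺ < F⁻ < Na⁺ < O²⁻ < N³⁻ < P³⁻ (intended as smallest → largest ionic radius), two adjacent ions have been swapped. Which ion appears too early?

F⁻

Compare adjacent ions: they are isoelectronic (10 e⁻) and Na has more protons than F (11 vs 9), making Na⁺ smaller — yet in this increasing list F⁻ sits before Na⁺. Nothing else is reversed, so F⁻ should move one place to the right.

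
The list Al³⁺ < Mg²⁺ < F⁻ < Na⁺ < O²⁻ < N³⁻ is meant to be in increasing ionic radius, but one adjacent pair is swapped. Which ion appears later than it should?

Na⁺

Compare adjacent ions: they are isoelectronic (10 e⁻) and Na has more protons than F (11 vs 9), making Na⁺ smaller — yet in this increasing list F⁻ sits before Na⁺. Nothing else is reversed, so Na⁺ should move one place to the left.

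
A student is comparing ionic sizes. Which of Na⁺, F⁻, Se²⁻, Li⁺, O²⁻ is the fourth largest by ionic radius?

Na⁺

Tabulating Z and e⁻: Li⁺ (Z=3, 2 e⁻), Na⁺ (Z=11, 10 e⁻), F⁻ (Z=9, 10 e⁻), O²⁻ (Z=8, 10 e⁻), Se²⁻ (Z=34, 36 e⁻). Li⁺ < Na⁺ (same group, 1 shell fewer); Na⁺ < F⁻ (both 10 e⁻, Z=11>9); F⁻ < O²⁻ (isoelectronic, higher Z=9 is smaller); O²⁻ < Se²⁻ (same group, 2 shells fewer).
Ordering: Li⁺ < Na⁺ < F⁻ < O²⁻ < Se²⁻. The fourth largest is Na⁺.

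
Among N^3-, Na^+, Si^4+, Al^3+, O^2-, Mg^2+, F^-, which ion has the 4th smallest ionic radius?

Each ion has 10 electrons. The ranking follows nuclear charge in reverse — greater Z gives a smaller radius. Si^4+ (Z=14), Al^3+ (Z=13), Mg^2+ (Z=12), Na^+ (Z=11), F^- (Z=9), O^2- (Z=8), N^3- (Z=7).
That gives Si^4+ < Al^3+ < Mg^2+ < Na^+ < F^- < O^2- < N^3-. From the smallest end, number 4 is Na^+.

Na^+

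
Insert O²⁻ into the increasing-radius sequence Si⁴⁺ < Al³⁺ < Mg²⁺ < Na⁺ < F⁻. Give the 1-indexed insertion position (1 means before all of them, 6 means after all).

6

These species are isoelectronic with 10 electrons. The only difference is the number of protons: Si⁴⁺ (Z=14), Al³⁺ (Z=13), Mg²⁺ (Z=12), Na⁺ (Z=11), F⁻ (Z=9), O²⁻ (Z=8). The strongest nuclear pull (Si⁴⁺) gives the smallest ion.
With O²⁻ included the full order is Si⁴⁺ < Al³⁺ < Mg²⁺ < Na⁺ < F⁻ < O²⁻, so it takes position 6.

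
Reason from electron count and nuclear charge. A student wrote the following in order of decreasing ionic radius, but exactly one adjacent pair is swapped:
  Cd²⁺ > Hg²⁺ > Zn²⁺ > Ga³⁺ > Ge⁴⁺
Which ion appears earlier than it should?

Cd²⁺

Compare adjacent ions: same group and charge — period 5 sits above period 6, so Cd²⁺ is smaller — yet in this decreasing list Cd²⁺ sits before Hg²⁺. Nothing else is reversed, so Cd²⁺ should move one place to the right.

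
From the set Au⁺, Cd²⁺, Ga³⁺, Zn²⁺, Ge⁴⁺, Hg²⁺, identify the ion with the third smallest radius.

Tabulating Z and e⁻: Ge⁴⁺: 28 e⁻, Z=32, Ga³⁺: 28 e⁻, Z=31, Zn²⁺: 28 e⁻, Z=30, Cd²⁺: 46 e⁻, Z=48, Hg²⁺: 78 e⁻, Z=80, Au⁺: 78 e⁻, Z=79. Ge⁴⁺ < Ga³⁺ (isoelectronic, higher Z=32 is smaller); Ga³⁺ < Zn²⁺ (isoelectronic, higher Z=31 is smaller); Zn²⁺ < Cd²⁺ (same group, 1 shell fewer); Cd²⁺ < Hg²⁺ (same group, 1 shell fewer); Hg²⁺ < Au⁺ (isoelectronic, higher Z=80 is smaller).
That gives Ge⁴⁺ < Ga³⁺ < Zn²⁺ < Cd²⁺ < Hg²⁺ < Au⁺. From the smallest end, number 3 is Zn²⁺.

Zn²⁺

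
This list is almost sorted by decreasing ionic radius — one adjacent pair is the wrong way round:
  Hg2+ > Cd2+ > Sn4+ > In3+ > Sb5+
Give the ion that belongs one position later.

Sn4+

Compare adjacent ions: Sn4+ and In3+ share 46 electrons; the higher nuclear charge on Sn (Z=50) contracts it more, so Sn4+ < In3+ — yet in this decreasing list Sn4+ sits before In3+. Nothing else is reversed, so Sn4+ should move one place to the right.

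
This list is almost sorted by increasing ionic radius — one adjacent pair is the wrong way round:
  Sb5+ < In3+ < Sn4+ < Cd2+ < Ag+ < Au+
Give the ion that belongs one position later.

In3+

Check each adjacent pair. In3+ and Sn4+ are reversed: Sn4+ and In3+ share 46 electrons; the higher nuclear charge on Sn (Z=50) contracts it more, so Sn4+ < In3+. No other neighbouring pair contradicts the periodic trends, so In3+ is the ion listed too early.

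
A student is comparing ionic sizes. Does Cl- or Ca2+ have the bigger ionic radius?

Cl-

Isoelectronic series (18 e⁻ each). Size is set by nuclear charge: more protons means a smaller ion. Ca2+ (Z=20), Cl- (Z=17).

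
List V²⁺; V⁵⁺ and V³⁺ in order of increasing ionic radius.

These are all V ions. Removing more electrons (higher positive charge) pulls the remaining electrons in closer, so V⁵⁺ is smallest and V²⁺ is largest.

V⁵⁺ < V³⁺ < V²⁺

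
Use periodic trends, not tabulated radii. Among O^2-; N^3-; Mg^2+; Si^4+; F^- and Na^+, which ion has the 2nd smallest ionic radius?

These species are isoelectronic with 10 electrons. The only difference is the number of protons: Si^4+ (Z=14), Mg^2+ (Z=12), Na^+ (Z=11), F^- (Z=9), O^2- (Z=8), N^3- (Z=7). The strongest nuclear pull (Si^4+) gives the smallest ion.
So the order is Si^4+ < Mg^2+ < Na^+ < F^- < O^2- < N^3-; the 2nd-smallest ion is Mg^2+.

Mg^2+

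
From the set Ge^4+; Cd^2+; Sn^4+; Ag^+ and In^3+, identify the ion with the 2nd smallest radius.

Sn^4+

Ge^4+ has 28 e⁻ (Z=32), Sn^4+ has 46 e⁻ (Z=50), In^3+ has 46 e⁻ (Z=49), Cd^2+ has 46 e⁻ (Z=48), Ag^+ has 46 e⁻ (Z=47). Ge^4+ < Sn^4+ (same group, 1 shell fewer); Sn^4+ < In^3+ (both 46 e⁻, Z=50>49); In^3+ < Cd^2+ (both 46 e⁻, Z=49>48); Cd^2+ < Ag^+ (isoelectronic, higher Z=48 is smaller).
That gives Ge^4+ < Sn^4+ < In^3+ < Cd^2+ < Ag^+. From the smallest end, number 2 is Sn^4+.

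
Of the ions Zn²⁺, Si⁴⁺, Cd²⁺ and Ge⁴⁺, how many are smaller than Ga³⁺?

Electron counts and nuclear charges: Si⁴⁺ (Z=14, 10 e⁻), Ge⁴⁺ (Z=32, 28 e⁻), Ga³⁺ (Z=31, 28 e⁻), Zn²⁺ (Z=30, 28 e⁻), Cd²⁺ (Z=48, 46 e⁻). Si⁴⁺ < Ge⁴⁺ (same group, period 3 vs 4); Ge⁴⁺ < Ga³⁺ (isoelectronic, higher Z=32 is smaller); Ga³⁺ < Zn²⁺ (both 28 e⁻, Z=31>30); Zn²⁺ < Cd²⁺ (same group, period 4 vs 5).
Ordering all of them (including Ga³⁺) by radius gives Si⁴⁺ < Ge⁴⁺ < Ga³⁺ < Zn²⁺ < Cd²⁺. That's 2.

2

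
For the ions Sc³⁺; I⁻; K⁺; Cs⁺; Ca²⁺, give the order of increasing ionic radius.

Electron counts and nuclear charges: Sc³⁺ (Z=21, 18 e⁻), Ca²⁺ (Z=20, 18 e⁻), K⁺ (Z=19, 18 e⁻), Cs⁺ (Z=55, 54 e⁻), I⁻ (Z=53, 54 e⁻). Sc³⁺ < Ca²⁺ (both 18 e⁻, Z=21>20); Ca²⁺ < K⁺ (both 18 e⁻, Z=20>19); K⁺ < Cs⁺ (same group, 2 shells fewer); Cs⁺ < I⁻ (isoelectronic, higher Z=55 is smaller).

Sc³⁺ < Ca²⁺ < K⁺ < Cs⁺ < I⁻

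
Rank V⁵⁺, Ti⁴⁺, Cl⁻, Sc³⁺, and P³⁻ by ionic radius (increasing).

V⁵⁺ < Ti⁴⁺ < Sc³⁺ < Cl⁻ < P³⁻

Isoelectronic series (18 e⁻ each). Size is set by nuclear charge: more protons means a smaller ion. V⁵⁺ (Z=23), Ti⁴⁺ (Z=22), Sc³⁺ (Z=21), Cl⁻ (Z=17), P³⁻ (Z=15).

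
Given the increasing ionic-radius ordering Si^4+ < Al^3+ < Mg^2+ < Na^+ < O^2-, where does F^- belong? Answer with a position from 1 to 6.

5

All of these have 10 electrons (isoelectronic). With the same electron cloud, the ion with the most protons pulls it in tightest. Nuclear charges: Si^4+ (Z=14), Al^3+ (Z=13), Mg^2+ (Z=12), Na^+ (Z=11), F^- (Z=9), O^2- (Z=8). Highest Z is smallest.
Putting F^- in gives Si^4+ < Al^3+ < Mg^2+ < Na^+ < F^- < O^2-; it lands at slot 5.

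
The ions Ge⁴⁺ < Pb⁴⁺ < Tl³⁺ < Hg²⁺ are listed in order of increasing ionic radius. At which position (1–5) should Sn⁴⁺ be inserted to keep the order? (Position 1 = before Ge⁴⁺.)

Tabulating Z and e⁻: Ge⁴⁺ (Z=32, 28 e⁻), Sn⁴⁺ (Z=50, 46 e⁻), Pb⁴⁺ (Z=82, 78 e⁻), Tl³⁺ (Z=81, 78 e⁻), Hg²⁺ (Z=80, 78 e⁻). Ge⁴⁺ < Sn⁴⁺ (same group, 1 shell fewer); Sn⁴⁺ < Pb⁴⁺ (same group, period 5 vs 6); Pb⁴⁺ < Tl³⁺ (both 78 e⁻, Z=82>81); Tl³⁺ < Hg²⁺ (both 78 e⁻, Z=81>80).
With Sn⁴⁺ included the full order is Ge⁴⁺ < Sn⁴⁺ < Pb⁴⁺ < Tl³⁺ < Hg²⁺, so it takes position 2.

2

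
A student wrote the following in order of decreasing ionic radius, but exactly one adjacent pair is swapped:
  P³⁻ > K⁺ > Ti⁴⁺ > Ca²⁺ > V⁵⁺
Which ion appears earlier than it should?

The pair Ti⁴⁺, Ca²⁺ is the wrong way round — they are isoelectronic (18 e⁻) and Ti has more protons than Ca (22 vs 20), making Ti⁴⁺ smaller. All other adjacent pairs agree with periodic trends, so Ti⁴⁺ is the misplaced ion.

Ti⁴⁺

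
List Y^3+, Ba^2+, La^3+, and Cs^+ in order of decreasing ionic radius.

Tabulating Z and e⁻: Y^3+ (Z=39, 36 e⁻), La^3+ (Z=57, 54 e⁻), Ba^2+ (Z=56, 54 e⁻), Cs^+ (Z=55, 54 e⁻). Y^3+ < La^3+ (same group, 1 shell fewer); La^3+ < Ba^2+ (both 54 e⁻, Z=57>56); Ba^2+ < Cs^+ (both 54 e⁻, Z=56>55).

Cs^+ > Ba^2+ > La^3+ > Y^3+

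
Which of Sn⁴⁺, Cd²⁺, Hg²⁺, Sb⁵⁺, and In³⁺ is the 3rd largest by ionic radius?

In³⁺

Electron counts and nuclear charges: Sb⁵⁺ has 46 e⁻ (Z=51), Sn⁴⁺ has 46 e⁻ (Z=50), In³⁺ has 46 e⁻ (Z=49), Cd²⁺ has 46 e⁻ (Z=48), Hg²⁺ has 78 e⁻ (Z=80). Sb⁵⁺ < Sn⁴⁺ (isoelectronic, higher Z=51 is smaller); Sn⁴⁺ < In³⁺ (both 46 e⁻, Z=50>49); In³⁺ < Cd²⁺ (both 46 e⁻, Z=49>48); Cd²⁺ < Hg²⁺ (same group, period 5 vs 6).
That gives Sb⁵⁺ < Sn⁴⁺ < In³⁺ < Cd²⁺ < Hg²⁺. From the largest end, number 3 is In³⁺.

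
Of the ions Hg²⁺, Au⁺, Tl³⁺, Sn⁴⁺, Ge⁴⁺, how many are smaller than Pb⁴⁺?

2

Ge⁴⁺ has 28 e⁻ (Z=32), Sn⁴⁺ has 46 e⁻ (Z=50), Pb⁴⁺ has 78 e⁻ (Z=82), Tl³⁺ has 78 e⁻ (Z=81), Hg²⁺ has 78 e⁻ (Z=80), Au⁺ has 78 e⁻ (Z=79). Ge⁴⁺ < Sn⁴⁺ (same group, period 4 vs 5); Sn⁴⁺ < Pb⁴⁺ (same group, period 5 vs 6); Pb⁴⁺ < Tl³⁺ (both 78 e⁻, Z=82>81); Tl³⁺ < Hg²⁺ (isoelectronic, higher Z=81 is smaller); Hg²⁺ < Au⁺ (both 78 e⁻, Z=80>79).
Relative to Pb⁴⁺, the ions that are smaller are Ge⁴⁺, Sn⁴⁺. That's 2.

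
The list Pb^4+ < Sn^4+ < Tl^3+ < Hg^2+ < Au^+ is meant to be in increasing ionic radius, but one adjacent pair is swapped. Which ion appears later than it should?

Sn^4+

Scanning neighbour by neighbour, only Pb^4+/Sn^4+ violates a trend: Sn^4+ and Pb^4+ are in one column with the same charge; the lighter period-5 ion has one fewer shell and is smaller. That makes Sn^4+ the one sitting a position late relative to where it belongs.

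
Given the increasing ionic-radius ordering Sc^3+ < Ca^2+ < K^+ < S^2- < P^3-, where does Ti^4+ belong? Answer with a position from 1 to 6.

These species are isoelectronic with 18 electrons. The only difference is the number of protons: Ti^4+ (Z=22), Sc^3+ (Z=21), Ca^2+ (Z=20), K^+ (Z=19), S^2- (Z=16), P^3- (Z=15). The strongest nuclear pull (Ti^4+) gives the smallest ion.
Putting Ti^4+ in gives Ti^4+ < Sc^3+ < Ca^2+ < K^+ < S^2- < P^3-; it lands at slot 1.

1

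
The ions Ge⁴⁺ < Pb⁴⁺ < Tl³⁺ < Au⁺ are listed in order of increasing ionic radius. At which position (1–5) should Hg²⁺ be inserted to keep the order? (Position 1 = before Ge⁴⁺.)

Tabulating Z and e⁻: Ge⁴⁺: 28 e⁻, Z=32, Pb⁴⁺: 78 e⁻, Z=82, Tl³⁺: 78 e⁻, Z=81, Hg²⁺: 78 e⁻, Z=80, Au⁺: 78 e⁻, Z=79. Ge⁴⁺ < Pb⁴⁺ (same group, 2 shells fewer); Pb⁴⁺ < Tl³⁺ (isoelectronic, higher Z=82 is smaller); Tl³⁺ < Hg²⁺ (isoelectronic, higher Z=81 is smaller); Hg²⁺ < Au⁺ (isoelectronic, higher Z=80 is smaller).
With Hg²⁺ included the full order is Ge⁴⁺ < Pb⁴⁺ < Tl³⁺ < Hg²⁺ < Au⁺, so it takes position 4.

4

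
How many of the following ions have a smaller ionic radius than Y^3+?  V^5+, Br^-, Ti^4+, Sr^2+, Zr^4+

First list Z and electron count for each: V^5+ has 18 e⁻ (Z=23), Ti^4+ has 18 e⁻ (Z=22), Zr^4+ has 36 e⁻ (Z=40), Y^3+ has 36 e⁻ (Z=39), Sr^2+ has 36 e⁻ (Z=38), Br^- has 36 e⁻ (Z=35). V^5+ < Ti^4+ (both 18 e⁻, Z=23>22); Ti^4+ < Zr^4+ (same group, 1 shell fewer); Zr^4+ < Y^3+ (isoelectronic, higher Z=40 is smaller); Y^3+ < Sr^2+ (both 36 e⁻, Z=39>38); Sr^2+ < Br^- (isoelectronic, higher Z=38 is smaller).
Placing each against Y^3+: smaller — V^5+, Ti^4+, Zr^4+; larger — Sr^2+, Br^-. So 3 are smaller.

3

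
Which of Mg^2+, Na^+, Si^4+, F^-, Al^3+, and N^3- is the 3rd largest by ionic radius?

Na^+

Isoelectronic series (10 e⁻ each). Size is set by nuclear charge: more protons means a smaller ion. Si^4+ (Z=14), Al^3+ (Z=13), Mg^2+ (Z=12), Na^+ (Z=11), F^- (Z=9), N^3- (Z=7).
So the order is Si^4+ < Al^3+ < Mg^2+ < Na^+ < F^- < N^3-; the 3rd-largest ion is Na^+.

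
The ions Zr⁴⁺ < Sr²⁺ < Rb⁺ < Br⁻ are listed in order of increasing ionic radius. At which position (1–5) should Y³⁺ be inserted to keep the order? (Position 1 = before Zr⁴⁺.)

2

All of these have 36 electrons (isoelectronic). With the same electron cloud, the ion with the most protons pulls it in tightest. Nuclear charges: Zr⁴⁺ (Z=40), Y³⁺ (Z=39), Sr²⁺ (Z=38), Rb⁺ (Z=37), Br⁻ (Z=35). Highest Z is smallest.
Putting Y³⁺ in gives Zr⁴⁺ < Y³⁺ < Sr²⁺ < Rb⁺ < Br⁻; it lands at slot 2.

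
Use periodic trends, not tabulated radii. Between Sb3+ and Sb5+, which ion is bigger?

Sb3+

For a single element, ionic radius drops as positive charge rises — Sb5+ < Sb3+.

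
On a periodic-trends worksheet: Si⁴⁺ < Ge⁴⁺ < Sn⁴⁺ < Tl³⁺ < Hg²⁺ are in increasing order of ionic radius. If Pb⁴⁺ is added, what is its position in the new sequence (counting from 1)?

First list Z and electron count for each: Si⁴⁺ (Z=14, 10 e⁻), Ge⁴⁺ (Z=32, 28 e⁻), Sn⁴⁺ (Z=50, 46 e⁻), Pb⁴⁺ (Z=82, 78 e⁻), Tl³⁺ (Z=81, 78 e⁻), Hg²⁺ (Z=80, 78 e⁻). Si⁴⁺ < Ge⁴⁺ (same group, 1 shell fewer); Ge⁴⁺ < Sn⁴⁺ (same group, 1 shell fewer); Sn⁴⁺ < Pb⁴⁺ (same group, 1 shell fewer); Pb⁴⁺ < Tl³⁺ (both 78 e⁻, Z=82>81); Tl³⁺ < Hg²⁺ (isoelectronic, higher Z=81 is smaller).
With Pb⁴⁺ included the full order is Si⁴⁺ < Ge⁴⁺ < Sn⁴⁺ < Pb⁴⁺ < Tl³⁺ < Hg²⁺, so it takes position 4.

4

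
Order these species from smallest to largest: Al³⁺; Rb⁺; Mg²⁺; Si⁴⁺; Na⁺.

Si⁴⁺ < Al³⁺ < Mg²⁺ < Na⁺ < Rb⁺

Tabulating Z and e⁻: Si⁴⁺: 10 e⁻, Z=14, Al³⁺: 10 e⁻, Z=13, Mg²⁺: 10 e⁻, Z=12, Na⁺: 10 e⁻, Z=11, Rb⁺: 36 e⁻, Z=37. Si⁴⁺ < Al³⁺ (isoelectronic, higher Z=14 is smaller); Al³⁺ < Mg²⁺ (both 10 e⁻, Z=13>12); Mg²⁺ < Na⁺ (both 10 e⁻, Z=12>11); Na⁺ < Rb⁺ (same group, period 3 vs 5).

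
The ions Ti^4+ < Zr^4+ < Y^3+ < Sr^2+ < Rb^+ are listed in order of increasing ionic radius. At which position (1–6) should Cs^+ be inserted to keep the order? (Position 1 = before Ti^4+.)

First list Z and electron count for each: Ti^4+ (Z=22, 18 e⁻), Zr^4+ (Z=40, 36 e⁻), Y^3+ (Z=39, 36 e⁻), Sr^2+ (Z=38, 36 e⁻), Rb^+ (Z=37, 36 e⁻), Cs^+ (Z=55, 54 e⁻). Ti^4+ < Zr^4+ (same group, period 4 vs 5); Zr^4+ < Y^3+ (isoelectronic, higher Z=40 is smaller); Y^3+ < Sr^2+ (both 36 e⁻, Z=39>38); Sr^2+ < Rb^+ (isoelectronic, higher Z=38 is smaller); Rb^+ < Cs^+ (same group, 1 shell fewer).
Putting Cs^+ in gives Ti^4+ < Zr^4+ < Y^3+ < Sr^2+ < Rb^+ < Cs^+; it lands at slot 6.

6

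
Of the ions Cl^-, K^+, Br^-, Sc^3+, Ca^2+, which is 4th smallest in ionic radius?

Cl^-

Work out protons and electrons: Sc^3+ has 18 e⁻ (Z=21), Ca^2+ has 18 e⁻ (Z=20), K^+ has 18 e⁻ (Z=19), Cl^- has 18 e⁻ (Z=17), Br^- has 36 e⁻ (Z=35). Sc^3+ < Ca^2+ (isoelectronic, higher Z=21 is smaller); Ca^2+ < K^+ (isoelectronic, higher Z=20 is smaller); K^+ < Cl^- (both 18 e⁻, Z=19>17); Cl^- < Br^- (same group, 1 shell fewer).
Ordering: Sc^3+ < Ca^2+ < K^+ < Cl^- < Br^-. The 4th smallest is Cl^-.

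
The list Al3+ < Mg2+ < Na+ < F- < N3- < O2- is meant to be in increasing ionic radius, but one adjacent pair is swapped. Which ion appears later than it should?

Scanning neighbour by neighbour, only N3-/O2- violates a trend: O2- and N3- share 10 electrons; the higher nuclear charge on O (Z=8) contracts it more, so O2- < N3-. That makes O2- the one sitting a position late relative to where it belongs.

O2-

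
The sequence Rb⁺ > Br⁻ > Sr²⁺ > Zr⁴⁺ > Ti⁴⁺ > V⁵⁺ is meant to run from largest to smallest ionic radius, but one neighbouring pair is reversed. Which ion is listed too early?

The pair Rb⁺, Br⁻ is the wrong way round — they are isoelectronic (36 e⁻) and Rb has more protons than Br (37 vs 35), making Rb⁺ smaller. All other adjacent pairs agree with periodic trends, so Rb⁺ is the misplaced ion.

Rb⁺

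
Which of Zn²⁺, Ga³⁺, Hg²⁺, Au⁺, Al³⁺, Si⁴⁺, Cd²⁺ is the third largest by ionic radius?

Cd²⁺

Electron counts and nuclear charges: Si⁴⁺: 10 e⁻, Z=14, Al³⁺: 10 e⁻, Z=13, Ga³⁺: 28 e⁻, Z=31, Zn²⁺: 28 e⁻, Z=30, Cd²⁺: 46 e⁻, Z=48, Hg²⁺: 78 e⁻, Z=80, Au⁺: 78 e⁻, Z=79. Si⁴⁺ < Al³⁺ (both 10 e⁻, Z=14>13); Al³⁺ < Ga³⁺ (same group, 1 shell fewer); Ga³⁺ < Zn²⁺ (isoelectronic, higher Z=31 is smaller); Zn²⁺ < Cd²⁺ (same group, period 4 vs 5); Cd²⁺ < Hg²⁺ (same group, period 5 vs 6); Hg²⁺ < Au⁺ (both 78 e⁻, Z=80>79).
Ordering: Si⁴⁺ < Al³⁺ < Ga³⁺ < Zn²⁺ < Cd²⁺ < Hg²⁺ < Au⁺. The third largest is Cd²⁺.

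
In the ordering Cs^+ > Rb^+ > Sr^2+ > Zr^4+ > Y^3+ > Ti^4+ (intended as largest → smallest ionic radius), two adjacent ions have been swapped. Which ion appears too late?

Y^3+

Scanning neighbour by neighbour, only Zr^4+/Y^3+ violates a trend: they are isoelectronic (36 e⁻) and Zr has more protons than Y (40 vs 39), making Zr^4+ smaller. That makes Y^3+ the one sitting a position late relative to where it belongs.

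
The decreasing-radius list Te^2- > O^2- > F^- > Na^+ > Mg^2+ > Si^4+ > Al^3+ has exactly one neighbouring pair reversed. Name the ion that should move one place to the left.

Al^3+

Scanning neighbour by neighbour, only Si^4+/Al^3+ violates a trend: both have 10 electrons but Z(Si)=14 > Z(Al)=13, so Si^4+ should be the smaller of the two. That makes Al^3+ the one sitting a position late relative to where it belongs.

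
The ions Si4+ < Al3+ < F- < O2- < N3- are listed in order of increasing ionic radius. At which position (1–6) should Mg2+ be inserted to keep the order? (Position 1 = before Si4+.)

3

Each ion has 10 electrons. The ranking follows nuclear charge in reverse — greater Z gives a smaller radius. Si4+ (Z=14), Al3+ (Z=13), Mg2+ (Z=12), F- (Z=9), O2- (Z=8), N3- (Z=7).
Putting Mg2+ in gives Si4+ < Al3+ < Mg2+ < F- < O2- < N3-; it lands at slot 3.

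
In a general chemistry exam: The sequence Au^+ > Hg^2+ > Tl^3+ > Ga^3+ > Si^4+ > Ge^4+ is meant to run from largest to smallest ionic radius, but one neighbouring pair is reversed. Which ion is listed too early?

Si^4+

Compare adjacent ions: same group and charge — period 3 sits above period 4, so Si^4+ is smaller — yet in this decreasing list Si^4+ sits before Ge^4+. Nothing else is reversed, so Si^4+ should move one place to the right.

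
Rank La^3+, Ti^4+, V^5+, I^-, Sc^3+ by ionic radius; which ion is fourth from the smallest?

Work out protons and electrons: V^5+: 18 e⁻, Z=23, Ti^4+: 18 e⁻, Z=22, Sc^3+: 18 e⁻, Z=21, La^3+: 54 e⁻, Z=57, I^-: 54 e⁻, Z=53. V^5+ < Ti^4+ (both 18 e⁻, Z=23>22); Ti^4+ < Sc^3+ (isoelectronic, higher Z=22 is smaller); Sc^3+ < La^3+ (same group, 2 shells fewer); La^3+ < I^- (isoelectronic, higher Z=57 is smaller).
That gives V^5+ < Ti^4+ < Sc^3+ < La^3+ < I^-. From the smallest end, number 4 is La^3+.

La^3+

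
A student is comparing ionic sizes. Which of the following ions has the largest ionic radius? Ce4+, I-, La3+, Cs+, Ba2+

All of these have 54 electrons (isoelectronic). With the same electron cloud, the ion with the most protons pulls it in tightest. Nuclear charges: Ce4+ (Z=58), La3+ (Z=57), Ba2+ (Z=56), Cs+ (Z=55), I- (Z=53). Highest Z is smallest.

I-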